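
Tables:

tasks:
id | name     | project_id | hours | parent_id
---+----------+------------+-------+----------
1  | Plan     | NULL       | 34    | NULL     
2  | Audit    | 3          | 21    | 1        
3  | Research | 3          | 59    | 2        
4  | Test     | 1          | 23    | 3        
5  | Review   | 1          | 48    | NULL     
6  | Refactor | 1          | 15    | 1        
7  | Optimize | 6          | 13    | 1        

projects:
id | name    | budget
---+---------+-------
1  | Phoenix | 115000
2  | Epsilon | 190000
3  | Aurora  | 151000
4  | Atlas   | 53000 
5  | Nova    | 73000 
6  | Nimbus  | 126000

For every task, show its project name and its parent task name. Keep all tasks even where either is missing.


Two LEFT JOINs from the same base table tasks: one to projects via project_id, one to tasks itself via parent_id. Both are LEFT so every task is preserved.
Match against projects:
  - task 1 (Plan): project_id=NULL, no match -> kept with NULL
  - task 2 (Audit): project_id=3 -> matches Aurora
  - task 3 (Research): project_id=3 -> matches Aurora
  - task 4 (Test): project_id=1 -> matches Phoenix
  - task 5 (Review): project_id=1 -> matches Phoenix
  - task 6 (Refactor): project_id=1 -> matches Phoenix
  - task 7 (Optimize): project_id=6 -> matches Nimbus
Match against tasks (self):
  - task 1 (Plan): parent_id=NULL -> NULL
  - task 2 (Audit): parent_id=1 -> Plan
  - task 3 (Research): parent_id=2 -> Audit
  - task 4 (Test): parent_id=3 -> Research
  - task 5 (Review): parent_id=NULL -> NULL
  - task 6 (Refactor): parent_id=1 -> Plan
  - task 7 (Optimize): parent_id=1 -> Plan

SQL:
SELECT a.name, b.name AS project, c.name AS parent
FROM tasks a
LEFT JOIN projects b ON a.project_id = b.id
LEFT JOIN tasks c ON a.parent_id = c.id

Result:
name     | project | parent  
---------+---------+---------
Plan     | NULL    | NULL    
Audit    | Aurora  | Plan    
Research | Aurora  | Audit   
Test     | Phoenix | Research
Review   | Phoenix | NULL    
Refactor | Phoenix | Plan    
Optimize | Nimbus  | Plan    


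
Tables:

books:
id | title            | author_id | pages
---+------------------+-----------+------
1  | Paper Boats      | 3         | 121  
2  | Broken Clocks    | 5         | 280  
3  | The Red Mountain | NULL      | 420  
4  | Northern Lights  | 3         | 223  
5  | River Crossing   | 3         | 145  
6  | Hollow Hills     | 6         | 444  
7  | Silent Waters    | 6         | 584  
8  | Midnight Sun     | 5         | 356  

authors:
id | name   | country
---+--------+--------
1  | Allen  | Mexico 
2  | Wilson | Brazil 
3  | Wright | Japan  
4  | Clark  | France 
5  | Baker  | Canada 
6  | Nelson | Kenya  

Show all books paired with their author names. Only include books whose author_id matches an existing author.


INNER JOIN keeps only books rows whose author_id matches an id in authors. Walk through each book:
  - book 1 (Paper Boats): author_id=3 -> matches Wright
  - book 2 (Broken Clocks): author_id=5 -> matches Baker
  - book 3 (The Red Mountain): author_id=NULL, no match -> dropped
  - book 4 (Northern Lights): author_id=3 -> matches Wright
  - book 5 (River Crossing): author_id=3 -> matches Wright
  - book 6 (Hollow Hills): author_id=6 -> matches Nelson
  - book 7 (Silent Waters): author_id=6 -> matches Nelson
  - book 8 (Midnight Sun): author_id=5 -> matches Baker
So 1 of 8 rows is dropped.

SQL:
SELECT a.title, b.name AS author
FROM books a
INNER JOIN authors b ON a.author_id = b.id

Result:
title           | author
----------------+-------
Paper Boats     | Wright
Broken Clocks   | Baker 
Northern Lights | Wright
River Crossing  | Wright
Hollow Hills    | Nelson
Silent Waters   | Nelson
Midnight Sun    | Baker 


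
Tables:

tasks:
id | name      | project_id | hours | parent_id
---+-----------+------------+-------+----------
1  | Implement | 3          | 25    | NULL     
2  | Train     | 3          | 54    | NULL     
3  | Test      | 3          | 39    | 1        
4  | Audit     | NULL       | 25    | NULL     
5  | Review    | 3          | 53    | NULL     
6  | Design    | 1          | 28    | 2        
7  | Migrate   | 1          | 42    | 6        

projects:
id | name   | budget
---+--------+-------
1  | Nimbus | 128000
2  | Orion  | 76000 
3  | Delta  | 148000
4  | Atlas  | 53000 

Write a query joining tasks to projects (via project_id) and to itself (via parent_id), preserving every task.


Two LEFT JOINs from the same base table tasks: one to projects via project_id, one to tasks itself via parent_id. Both are LEFT so every task is preserved.
Match against projects:
  - task 1 (Implement): project_id=3 -> matches Delta
  - task 2 (Train): project_id=3 -> matches Delta
  - task 3 (Test): project_id=3 -> matches Delta
  - task 4 (Audit): project_id=NULL, no match -> kept with NULL
  - task 5 (Review): project_id=3 -> matches Delta
  - task 6 (Design): project_id=1 -> matches Nimbus
  - task 7 (Migrate): project_id=1 -> matches Nimbus
Match against tasks (self):
  - task 1 (Implement): parent_id=NULL -> NULL
  - task 2 (Train): parent_id=NULL -> NULL
  - task 3 (Test): parent_id=1 -> Implement
  - task 4 (Audit): parent_id=NULL -> NULL
  - task 5 (Review): parent_id=NULL -> NULL
  - task 6 (Design): parent_id=2 -> Train
  - task 7 (Migrate): parent_id=6 -> Design

SQL:
SELECT a.name, b.name AS project, c.name AS parent
FROM tasks a
LEFT JOIN projects b ON a.project_id = b.id
LEFT JOIN tasks c ON a.parent_id = c.id

Result:
name      | project | parent   
----------+---------+----------
Implement | Delta   | NULL     
Train     | Delta   | NULL     
Test      | Delta   | Implement
Audit     | NULL    | NULL     
Review    | Delta   | NULL     
Design    | Nimbus  | Train    
Migrate   | Nimbus  | Design   


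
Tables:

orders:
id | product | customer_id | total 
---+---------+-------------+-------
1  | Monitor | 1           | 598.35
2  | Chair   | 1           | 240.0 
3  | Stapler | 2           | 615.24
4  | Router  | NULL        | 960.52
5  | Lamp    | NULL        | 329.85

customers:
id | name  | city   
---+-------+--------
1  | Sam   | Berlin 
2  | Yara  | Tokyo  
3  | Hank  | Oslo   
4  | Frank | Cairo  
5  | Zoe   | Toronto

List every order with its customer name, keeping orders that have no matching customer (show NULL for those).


LEFT JOIN keeps every row from orders (the left table); where customer_id has no match in customers, the customer columns become NULL. Walk through each order:
  - order 1 (Monitor): customer_id=1 -> matches Sam
  - order 2 (Chair): customer_id=1 -> matches Sam
  - order 3 (Stapler): customer_id=2 -> matches Yara
  - order 4 (Router): customer_id=NULL, no match -> kept with NULL
  - order 5 (Lamp): customer_id=NULL, no match -> kept with NULL
All 5 rows appear; 2 have NULL customer.

SQL:
SELECT a.product, b.name AS customer
FROM orders a
LEFT JOIN customers b ON a.customer_id = b.id

Result:
product | customer
--------+---------
Monitor | Sam     
Chair   | Sam     
Stapler | Yara    
Router  | NULL    
Lamp    | NULL    


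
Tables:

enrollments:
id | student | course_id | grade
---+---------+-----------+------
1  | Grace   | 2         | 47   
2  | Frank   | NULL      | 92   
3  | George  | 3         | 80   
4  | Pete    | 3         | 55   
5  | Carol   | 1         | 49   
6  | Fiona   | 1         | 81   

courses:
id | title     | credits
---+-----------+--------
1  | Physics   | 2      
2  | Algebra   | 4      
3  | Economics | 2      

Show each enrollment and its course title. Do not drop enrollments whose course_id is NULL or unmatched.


LEFT JOIN keeps every row from enrollments (the left table); where course_id has no match in courses, the course columns become NULL. Walk through each enrollment:
  - enrollment 1 (Grace): course_id=2 -> matches Algebra
  - enrollment 2 (Frank): course_id=NULL, no match -> kept with NULL
  - enrollment 3 (George): course_id=3 -> matches Economics
  - enrollment 4 (Pete): course_id=3 -> matches Economics
  - enrollment 5 (Carol): course_id=1 -> matches Physics
  - enrollment 6 (Fiona): course_id=1 -> matches Physics
All 6 rows appear; 1 has NULL course.

SQL:
SELECT a.student, b.title AS course
FROM enrollments a
LEFT JOIN courses b ON a.course_id = b.id

Result:
student | course   
--------+----------
Grace   | Algebra  
Frank   | NULL     
George  | Economics
Pete    | Economics
Carol   | Physics  
Fiona   | Physics  


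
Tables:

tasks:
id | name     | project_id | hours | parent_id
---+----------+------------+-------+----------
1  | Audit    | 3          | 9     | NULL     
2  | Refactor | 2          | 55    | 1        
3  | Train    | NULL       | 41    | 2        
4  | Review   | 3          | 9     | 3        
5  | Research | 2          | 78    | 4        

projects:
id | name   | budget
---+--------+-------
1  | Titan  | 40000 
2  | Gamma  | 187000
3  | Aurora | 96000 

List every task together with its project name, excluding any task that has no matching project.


INNER JOIN keeps only tasks rows whose project_id matches an id in projects. Walk through each task:
  - task 1 (Audit): project_id=3 -> matches Aurora
  - task 2 (Refactor): project_id=2 -> matches Gamma
  - task 3 (Train): project_id=NULL, no match -> dropped
  - task 4 (Review): project_id=3 -> matches Aurora
  - task 5 (Research): project_id=2 -> matches Gamma
So 1 of 5 rows is dropped.

SQL:
SELECT a.name, b.name AS project
FROM tasks a
INNER JOIN projects b ON a.project_id = b.id

Result:
name     | project
---------+--------
Audit    | Aurora 
Refactor | Gamma  
Review   | Aurora 
Research | Gamma  


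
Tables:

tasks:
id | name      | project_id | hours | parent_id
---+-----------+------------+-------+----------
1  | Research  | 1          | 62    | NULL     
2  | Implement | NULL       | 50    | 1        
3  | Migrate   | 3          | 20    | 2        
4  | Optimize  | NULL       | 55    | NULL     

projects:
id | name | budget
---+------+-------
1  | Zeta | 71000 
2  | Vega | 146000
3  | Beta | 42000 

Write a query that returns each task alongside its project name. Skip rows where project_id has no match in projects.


INNER JOIN keeps only tasks rows whose project_id matches an id in projects. Walk through each task:
  - task 1 (Research): project_id=1 -> matches Zeta
  - task 2 (Implement): project_id=NULL, no match -> dropped
  - task 3 (Migrate): project_id=3 -> matches Beta
  - task 4 (Optimize): project_id=NULL, no match -> dropped
So 2 of 4 rows are dropped.

SQL:
SELECT a.name, b.name AS project
FROM tasks a
INNER JOIN projects b ON a.project_id = b.id

Result:
name     | project
---------+--------
Research | Zeta   
Migrate  | Beta   


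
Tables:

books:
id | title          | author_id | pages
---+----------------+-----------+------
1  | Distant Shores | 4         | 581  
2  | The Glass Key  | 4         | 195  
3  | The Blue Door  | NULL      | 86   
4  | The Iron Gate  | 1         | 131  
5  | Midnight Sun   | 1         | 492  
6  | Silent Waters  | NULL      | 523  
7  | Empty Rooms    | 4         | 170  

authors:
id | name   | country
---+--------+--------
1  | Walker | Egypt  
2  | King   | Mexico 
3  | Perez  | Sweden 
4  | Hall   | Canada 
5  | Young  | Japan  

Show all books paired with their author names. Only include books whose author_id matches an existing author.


INNER JOIN keeps only books rows whose author_id matches an id in authors. Walk through each book:
  - book 1 (Distant Shores): author_id=4 -> matches Hall
  - book 2 (The Glass Key): author_id=4 -> matches Hall
  - book 3 (The Blue Door): author_id=NULL, no match -> dropped
  - book 4 (The Iron Gate): author_id=1 -> matches Walker
  - book 5 (Midnight Sun): author_id=1 -> matches Walker
  - book 6 (Silent Waters): author_id=NULL, no match -> dropped
  - book 7 (Empty Rooms): author_id=4 -> matches Hall
So 2 of 7 rows are dropped.

SQL:
SELECT a.title, b.name AS author
FROM books a
INNER JOIN authors b ON a.author_id = b.id

Result:
title          | author
---------------+-------
Distant Shores | Hall  
The Glass Key  | Hall  
The Iron Gate  | Walker
Midnight Sun   | Walker
Empty Rooms    | Hall  


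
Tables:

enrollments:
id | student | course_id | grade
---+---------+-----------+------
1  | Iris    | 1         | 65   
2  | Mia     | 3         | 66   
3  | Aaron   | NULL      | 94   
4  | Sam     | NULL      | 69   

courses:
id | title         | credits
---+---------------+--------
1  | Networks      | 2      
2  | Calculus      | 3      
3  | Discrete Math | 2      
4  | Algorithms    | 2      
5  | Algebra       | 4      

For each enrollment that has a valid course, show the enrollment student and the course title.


INNER JOIN keeps only enrollments rows whose course_id matches an id in courses. Walk through each enrollment:
  - enrollment 1 (Iris): course_id=1 -> matches Networks
  - enrollment 2 (Mia): course_id=3 -> matches Discrete Math
  - enrollment 3 (Aaron): course_id=NULL, no match -> dropped
  - enrollment 4 (Sam): course_id=NULL, no match -> dropped
So 2 of 4 rows are dropped.

SQL:
SELECT a.student, b.title AS course
FROM enrollments a
INNER JOIN courses b ON a.course_id = b.id

Result:
student | course       
--------+--------------
Iris    | Networks     
Mia     | Discrete Math


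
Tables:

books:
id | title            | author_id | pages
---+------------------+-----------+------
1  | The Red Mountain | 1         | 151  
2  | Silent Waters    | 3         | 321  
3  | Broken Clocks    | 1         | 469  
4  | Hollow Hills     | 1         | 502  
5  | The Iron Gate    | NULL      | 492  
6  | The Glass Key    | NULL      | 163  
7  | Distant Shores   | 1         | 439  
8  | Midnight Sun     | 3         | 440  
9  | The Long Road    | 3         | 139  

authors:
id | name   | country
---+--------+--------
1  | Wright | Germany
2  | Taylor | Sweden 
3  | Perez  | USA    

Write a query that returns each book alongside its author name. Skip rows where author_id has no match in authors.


INNER JOIN keeps only books rows whose author_id matches an id in authors. Walk through each book:
  - book 1 (The Red Mountain): author_id=1 -> matches Wright
  - book 2 (Silent Waters): author_id=3 -> matches Perez
  - book 3 (Broken Clocks): author_id=1 -> matches Wright
  - book 4 (Hollow Hills): author_id=1 -> matches Wright
  - book 5 (The Iron Gate): author_id=NULL, no match -> dropped
  - book 6 (The Glass Key): author_id=NULL, no match -> dropped
  - book 7 (Distant Shores): author_id=1 -> matches Wright
  - book 8 (Midnight Sun): author_id=3 -> matches Perez
  - book 9 (The Long Road): author_id=3 -> matches Perez
So 2 of 9 rows are dropped.

SQL:
SELECT a.title, b.name AS author
FROM books a
INNER JOIN authors b ON a.author_id = b.id

Result:
title            | author
-----------------+-------
The Red Mountain | Wright
Silent Waters    | Perez 
Broken Clocks    | Wright
Hollow Hills     | Wright
Distant Shores   | Wright
Midnight Sun     | Perez 
The Long Road    | Perez 


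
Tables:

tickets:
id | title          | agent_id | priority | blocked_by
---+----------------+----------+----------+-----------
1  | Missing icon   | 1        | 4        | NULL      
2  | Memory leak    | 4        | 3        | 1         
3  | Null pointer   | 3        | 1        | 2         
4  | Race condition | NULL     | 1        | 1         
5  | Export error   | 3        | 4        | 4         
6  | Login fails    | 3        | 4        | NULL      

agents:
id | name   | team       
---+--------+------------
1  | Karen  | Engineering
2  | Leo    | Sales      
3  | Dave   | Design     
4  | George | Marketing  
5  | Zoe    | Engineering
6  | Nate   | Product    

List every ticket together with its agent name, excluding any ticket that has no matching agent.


INNER JOIN keeps only tickets rows whose agent_id matches an id in agents. Walk through each ticket:
  - ticket 1 (Missing icon): agent_id=1 -> matches Karen
  - ticket 2 (Memory leak): agent_id=4 -> matches George
  - ticket 3 (Null pointer): agent_id=3 -> matches Dave
  - ticket 4 (Race condition): agent_id=NULL, no match -> dropped
  - ticket 5 (Export error): agent_id=3 -> matches Dave
  - ticket 6 (Login fails): agent_id=3 -> matches Dave
So 1 of 6 rows is dropped.

SQL:
SELECT a.title, b.name AS agent
FROM tickets a
INNER JOIN agents b ON a.agent_id = b.id

Result:
title        | agent 
-------------+-------
Missing icon | Karen 
Memory leak  | George
Null pointer | Dave  
Export error | Dave  
Login fails  | Dave  


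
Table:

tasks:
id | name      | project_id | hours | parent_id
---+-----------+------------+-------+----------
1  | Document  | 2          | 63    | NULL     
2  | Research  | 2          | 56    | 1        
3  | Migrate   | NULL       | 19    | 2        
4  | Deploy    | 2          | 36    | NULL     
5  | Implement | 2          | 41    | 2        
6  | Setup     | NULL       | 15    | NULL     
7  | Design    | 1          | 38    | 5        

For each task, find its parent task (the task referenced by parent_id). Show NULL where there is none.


This is a self-join: tasks is joined to a second copy of itself, matching each row's parent_id to another row's id. Use LEFT JOIN so rows with parent_id=NULL are kept.
  - task 1 (Document): parent_id=NULL -> NULL
  - task 2 (Research): parent_id=1 -> Document
  - task 3 (Migrate): parent_id=2 -> Research
  - task 4 (Deploy): parent_id=NULL -> NULL
  - task 5 (Implement): parent_id=2 -> Research
  - task 6 (Setup): parent_id=NULL -> NULL
  - task 7 (Design): parent_id=5 -> Implement

SQL:
SELECT a.name AS item, b.name AS parent
FROM tasks a
LEFT JOIN tasks b ON a.parent_id = b.id

Result:
item      | parent   
----------+----------
Document  | NULL     
Research  | Document 
Migrate   | Research 
Deploy    | NULL     
Implement | Research 
Setup     | NULL     
Design    | Implement


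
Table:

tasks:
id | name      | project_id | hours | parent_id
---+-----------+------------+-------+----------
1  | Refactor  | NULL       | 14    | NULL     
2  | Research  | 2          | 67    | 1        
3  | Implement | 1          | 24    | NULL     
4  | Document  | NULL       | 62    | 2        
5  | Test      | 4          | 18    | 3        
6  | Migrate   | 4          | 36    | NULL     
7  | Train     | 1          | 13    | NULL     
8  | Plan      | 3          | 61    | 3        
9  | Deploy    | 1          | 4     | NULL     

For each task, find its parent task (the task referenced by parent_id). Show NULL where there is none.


This is a self-join: tasks is joined to a second copy of itself, matching each row's parent_id to another row's id. Use LEFT JOIN so rows with parent_id=NULL are kept.
  - task 1 (Refactor): parent_id=NULL -> NULL
  - task 2 (Research): parent_id=1 -> Refactor
  - task 3 (Implement): parent_id=NULL -> NULL
  - task 4 (Document): parent_id=2 -> Research
  - task 5 (Test): parent_id=3 -> Implement
  - task 6 (Migrate): parent_id=NULL -> NULL
  - task 7 (Train): parent_id=NULL -> NULL
  - task 8 (Plan): parent_id=3 -> Implement
  - task 9 (Deploy): parent_id=NULL -> NULL

SQL:
SELECT a.name AS item, b.name AS parent
FROM tasks a
LEFT JOIN tasks b ON a.parent_id = b.id

Result:
item      | parent   
----------+----------
Refactor  | NULL     
Research  | Refactor 
Implement | NULL     
Document  | Research 
Test      | Implement
Migrate   | NULL     
Train     | NULL     
Plan      | Implement
Deploy    | NULL     


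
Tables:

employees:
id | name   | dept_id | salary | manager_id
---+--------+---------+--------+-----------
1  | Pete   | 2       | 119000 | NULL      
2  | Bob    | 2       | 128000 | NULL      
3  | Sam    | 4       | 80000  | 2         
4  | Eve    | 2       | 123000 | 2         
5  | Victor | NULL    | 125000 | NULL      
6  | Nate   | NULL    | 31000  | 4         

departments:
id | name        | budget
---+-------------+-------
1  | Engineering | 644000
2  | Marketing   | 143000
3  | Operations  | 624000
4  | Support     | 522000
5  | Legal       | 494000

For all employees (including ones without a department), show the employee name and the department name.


LEFT JOIN keeps every row from employees (the left table); where dept_id has no match in departments, the department columns become NULL. Walk through each employee:
  - employee 1 (Pete): dept_id=2 -> matches Marketing
  - employee 2 (Bob): dept_id=2 -> matches Marketing
  - employee 3 (Sam): dept_id=4 -> matches Support
  - employee 4 (Eve): dept_id=2 -> matches Marketing
  - employee 5 (Victor): dept_id=NULL, no match -> kept with NULL
  - employee 6 (Nate): dept_id=NULL, no match -> kept with NULL
All 6 rows appear; 2 have NULL department.

SQL:
SELECT a.name, b.name AS department
FROM employees a
LEFT JOIN departments b ON a.dept_id = b.id

Result:
name   | department
-------+-----------
Pete   | Marketing 
Bob    | Marketing 
Sam    | Support   
Eve    | Marketing 
Victor | NULL      
Nate   | NULL      


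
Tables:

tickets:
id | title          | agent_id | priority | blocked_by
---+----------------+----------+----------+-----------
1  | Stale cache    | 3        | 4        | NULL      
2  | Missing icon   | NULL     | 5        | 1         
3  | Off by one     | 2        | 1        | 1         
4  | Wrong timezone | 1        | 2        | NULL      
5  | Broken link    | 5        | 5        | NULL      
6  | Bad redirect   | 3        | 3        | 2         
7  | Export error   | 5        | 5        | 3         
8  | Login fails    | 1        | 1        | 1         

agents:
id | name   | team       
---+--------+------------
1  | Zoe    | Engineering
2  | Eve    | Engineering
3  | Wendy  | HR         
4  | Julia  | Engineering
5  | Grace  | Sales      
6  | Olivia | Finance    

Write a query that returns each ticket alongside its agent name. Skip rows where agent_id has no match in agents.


INNER JOIN keeps only tickets rows whose agent_id matches an id in agents. Walk through each ticket:
  - ticket 1 (Stale cache): agent_id=3 -> matches Wendy
  - ticket 2 (Missing icon): agent_id=NULL, no match -> dropped
  - ticket 3 (Off by one): agent_id=2 -> matches Eve
  - ticket 4 (Wrong timezone): agent_id=1 -> matches Zoe
  - ticket 5 (Broken link): agent_id=5 -> matches Grace
  - ticket 6 (Bad redirect): agent_id=3 -> matches Wendy
  - ticket 7 (Export error): agent_id=5 -> matches Grace
  - ticket 8 (Login fails): agent_id=1 -> matches Zoe
So 1 of 8 rows is dropped.

SQL:
SELECT a.title, b.name AS agent
FROM tickets a
INNER JOIN agents b ON a.agent_id = b.id

Result:
title          | agent
---------------+------
Stale cache    | Wendy
Off by one     | Eve  
Wrong timezone | Zoe  
Broken link    | Grace
Bad redirect   | Wendy
Export error   | Grace
Login fails    | Zoe  


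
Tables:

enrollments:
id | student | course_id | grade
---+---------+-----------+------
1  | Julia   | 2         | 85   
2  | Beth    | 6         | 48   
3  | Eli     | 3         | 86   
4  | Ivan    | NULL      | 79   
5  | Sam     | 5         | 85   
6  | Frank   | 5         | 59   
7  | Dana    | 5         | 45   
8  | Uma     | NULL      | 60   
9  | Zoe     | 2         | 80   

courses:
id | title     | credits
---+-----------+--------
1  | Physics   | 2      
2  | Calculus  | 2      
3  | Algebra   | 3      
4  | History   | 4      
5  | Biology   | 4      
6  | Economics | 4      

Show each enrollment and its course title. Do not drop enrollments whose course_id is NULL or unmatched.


LEFT JOIN keeps every row from enrollments (the left table); where course_id has no match in courses, the course columns become NULL. Walk through each enrollment:
  - enrollment 1 (Julia): course_id=2 -> matches Calculus
  - enrollment 2 (Beth): course_id=6 -> matches Economics
  - enrollment 3 (Eli): course_id=3 -> matches Algebra
  - enrollment 4 (Ivan): course_id=NULL, no match -> kept with NULL
  - enrollment 5 (Sam): course_id=5 -> matches Biology
  - enrollment 6 (Frank): course_id=5 -> matches Biology
  - enrollment 7 (Dana): course_id=5 -> matches Biology
  - enrollment 8 (Uma): course_id=NULL, no match -> kept with NULL
  - enrollment 9 (Zoe): course_id=2 -> matches Calculus
All 9 rows appear; 2 have NULL course.

SQL:
SELECT a.student, b.title AS course
FROM enrollments a
LEFT JOIN courses b ON a.course_id = b.id

Result:
student | course   
--------+----------
Julia   | Calculus 
Beth    | Economics
Eli     | Algebra  
Ivan    | NULL     
Sam     | Biology  
Frank   | Biology  
Dana    | Biology  
Uma     | NULL     
Zoe     | Calculus 


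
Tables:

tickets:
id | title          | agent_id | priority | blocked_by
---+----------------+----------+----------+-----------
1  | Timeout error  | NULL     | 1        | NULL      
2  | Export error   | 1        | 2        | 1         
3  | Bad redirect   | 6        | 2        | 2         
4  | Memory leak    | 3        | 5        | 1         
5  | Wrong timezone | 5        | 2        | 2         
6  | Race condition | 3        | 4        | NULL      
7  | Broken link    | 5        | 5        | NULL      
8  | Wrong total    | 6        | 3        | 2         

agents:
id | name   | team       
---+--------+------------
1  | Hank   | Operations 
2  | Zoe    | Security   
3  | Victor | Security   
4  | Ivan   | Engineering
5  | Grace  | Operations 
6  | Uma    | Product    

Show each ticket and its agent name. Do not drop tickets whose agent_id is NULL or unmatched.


LEFT JOIN keeps every row from tickets (the left table); where agent_id has no match in agents, the agent columns become NULL. Walk through each ticket:
  - ticket 1 (Timeout error): agent_id=NULL, no match -> kept with NULL
  - ticket 2 (Export error): agent_id=1 -> matches Hank
  - ticket 3 (Bad redirect): agent_id=6 -> matches Uma
  - ticket 4 (Memory leak): agent_id=3 -> matches Victor
  - ticket 5 (Wrong timezone): agent_id=5 -> matches Grace
  - ticket 6 (Race condition): agent_id=3 -> matches Victor
  - ticket 7 (Broken link): agent_id=5 -> matches Grace
  - ticket 8 (Wrong total): agent_id=6 -> matches Uma
All 8 rows appear; 1 has NULL agent.

SQL:
SELECT a.title, b.name AS agent
FROM tickets a
LEFT JOIN agents b ON a.agent_id = b.id

Result:
title          | agent 
---------------+-------
Timeout error  | NULL  
Export error   | Hank  
Bad redirect   | Uma   
Memory leak    | Victor
Wrong timezone | Grace 
Race condition | Victor
Broken link    | Grace 
Wrong total    | Uma   


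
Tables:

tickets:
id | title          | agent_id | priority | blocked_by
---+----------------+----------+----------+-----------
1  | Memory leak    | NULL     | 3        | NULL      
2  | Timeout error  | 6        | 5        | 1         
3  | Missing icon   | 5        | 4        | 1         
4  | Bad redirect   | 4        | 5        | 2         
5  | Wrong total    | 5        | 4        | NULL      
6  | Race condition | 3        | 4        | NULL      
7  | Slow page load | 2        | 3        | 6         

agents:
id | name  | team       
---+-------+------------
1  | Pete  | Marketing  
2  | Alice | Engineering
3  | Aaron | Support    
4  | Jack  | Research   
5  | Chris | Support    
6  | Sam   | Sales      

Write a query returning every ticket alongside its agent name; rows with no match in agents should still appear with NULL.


LEFT JOIN keeps every row from tickets (the left table); where agent_id has no match in agents, the agent columns become NULL. Walk through each ticket:
  - ticket 1 (Memory leak): agent_id=NULL, no match -> kept with NULL
  - ticket 2 (Timeout error): agent_id=6 -> matches Sam
  - ticket 3 (Missing icon): agent_id=5 -> matches Chris
  - ticket 4 (Bad redirect): agent_id=4 -> matches Jack
  - ticket 5 (Wrong total): agent_id=5 -> matches Chris
  - ticket 6 (Race condition): agent_id=3 -> matches Aaron
  - ticket 7 (Slow page load): agent_id=2 -> matches Alice
All 7 rows appear; 1 has NULL agent.

SQL:
SELECT a.title, b.name AS agent
FROM tickets a
LEFT JOIN agents b ON a.agent_id = b.id

Result:
title          | agent
---------------+------
Memory leak    | NULL 
Timeout error  | Sam  
Missing icon   | Chris
Bad redirect   | Jack 
Wrong total    | Chris
Race condition | Aaron
Slow page load | Alice


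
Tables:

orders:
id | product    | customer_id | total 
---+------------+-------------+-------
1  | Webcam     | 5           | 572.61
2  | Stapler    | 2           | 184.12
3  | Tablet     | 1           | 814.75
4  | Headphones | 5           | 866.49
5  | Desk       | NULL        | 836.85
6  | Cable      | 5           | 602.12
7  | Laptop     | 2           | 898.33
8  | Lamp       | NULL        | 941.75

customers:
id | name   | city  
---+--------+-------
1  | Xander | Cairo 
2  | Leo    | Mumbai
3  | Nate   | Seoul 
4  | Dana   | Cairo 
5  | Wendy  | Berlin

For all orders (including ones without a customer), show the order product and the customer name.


LEFT JOIN keeps every row from orders (the left table); where customer_id has no match in customers, the customer columns become NULL. Walk through each order:
  - order 1 (Webcam): customer_id=5 -> matches Wendy
  - order 2 (Stapler): customer_id=2 -> matches Leo
  - order 3 (Tablet): customer_id=1 -> matches Xander
  - order 4 (Headphones): customer_id=5 -> matches Wendy
  - order 5 (Desk): customer_id=NULL, no match -> kept with NULL
  - order 6 (Cable): customer_id=5 -> matches Wendy
  - order 7 (Laptop): customer_id=2 -> matches Leo
  - order 8 (Lamp): customer_id=NULL, no match -> kept with NULL
All 8 rows appear; 2 have NULL customer.

SQL:
SELECT a.product, b.name AS customer
FROM orders a
LEFT JOIN customers b ON a.customer_id = b.id

Result:
product    | customer
-----------+---------
Webcam     | Wendy   
Stapler    | Leo     
Tablet     | Xander  
Headphones | Wendy   
Desk       | NULL    
Cable      | Wendy   
Laptop     | Leo     
Lamp       | NULL    


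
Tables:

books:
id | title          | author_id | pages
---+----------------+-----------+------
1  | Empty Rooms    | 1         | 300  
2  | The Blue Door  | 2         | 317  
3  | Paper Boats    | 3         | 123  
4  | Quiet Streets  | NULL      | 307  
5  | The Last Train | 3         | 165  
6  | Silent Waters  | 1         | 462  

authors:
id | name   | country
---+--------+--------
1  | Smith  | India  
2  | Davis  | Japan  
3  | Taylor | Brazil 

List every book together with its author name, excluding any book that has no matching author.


INNER JOIN keeps only books rows whose author_id matches an id in authors. Walk through each book:
  - book 1 (Empty Rooms): author_id=1 -> matches Smith
  - book 2 (The Blue Door): author_id=2 -> matches Davis
  - book 3 (Paper Boats): author_id=3 -> matches Taylor
  - book 4 (Quiet Streets): author_id=NULL, no match -> dropped
  - book 5 (The Last Train): author_id=3 -> matches Taylor
  - book 6 (Silent Waters): author_id=1 -> matches Smith
So 1 of 6 rows is dropped.

SQL:
SELECT a.title, b.name AS author
FROM books a
INNER JOIN authors b ON a.author_id = b.id

Result:
title          | author
---------------+-------
Empty Rooms    | Smith 
The Blue Door  | Davis 
Paper Boats    | Taylor
The Last Train | Taylor
Silent Waters  | Smith 


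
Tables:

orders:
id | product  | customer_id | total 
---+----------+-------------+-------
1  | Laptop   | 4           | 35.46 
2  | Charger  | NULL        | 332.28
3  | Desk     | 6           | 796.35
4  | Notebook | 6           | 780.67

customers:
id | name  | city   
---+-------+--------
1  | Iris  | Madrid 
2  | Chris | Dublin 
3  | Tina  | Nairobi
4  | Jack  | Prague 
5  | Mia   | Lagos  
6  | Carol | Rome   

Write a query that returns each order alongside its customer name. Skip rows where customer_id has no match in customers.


INNER JOIN keeps only orders rows whose customer_id matches an id in customers. Walk through each order:
  - order 1 (Laptop): customer_id=4 -> matches Jack
  - order 2 (Charger): customer_id=NULL, no match -> dropped
  - order 3 (Desk): customer_id=6 -> matches Carol
  - order 4 (Notebook): customer_id=6 -> matches Carol
So 1 of 4 rows is dropped.

SQL:
SELECT a.product, b.name AS customer
FROM orders a
INNER JOIN customers b ON a.customer_id = b.id

Result:
product  | customer
---------+---------
Laptop   | Jack    
Desk     | Carol   
Notebook | Carol   


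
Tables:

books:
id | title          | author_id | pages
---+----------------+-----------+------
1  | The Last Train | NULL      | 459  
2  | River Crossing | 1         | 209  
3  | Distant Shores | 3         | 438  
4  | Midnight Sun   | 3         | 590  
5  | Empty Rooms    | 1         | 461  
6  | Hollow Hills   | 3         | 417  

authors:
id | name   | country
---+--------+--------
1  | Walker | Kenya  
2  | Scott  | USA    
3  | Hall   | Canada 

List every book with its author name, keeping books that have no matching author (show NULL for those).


LEFT JOIN keeps every row from books (the left table); where author_id has no match in authors, the author columns become NULL. Walk through each book:
  - book 1 (The Last Train): author_id=NULL, no match -> kept with NULL
  - book 2 (River Crossing): author_id=1 -> matches Walker
  - book 3 (Distant Shores): author_id=3 -> matches Hall
  - book 4 (Midnight Sun): author_id=3 -> matches Hall
  - book 5 (Empty Rooms): author_id=1 -> matches Walker
  - book 6 (Hollow Hills): author_id=3 -> matches Hall
All 6 rows appear; 1 has NULL author.

SQL:
SELECT a.title, b.name AS author
FROM books a
LEFT JOIN authors b ON a.author_id = b.id

Result:
title          | author
---------------+-------
The Last Train | NULL  
River Crossing | Walker
Distant Shores | Hall  
Midnight Sun   | Hall  
Empty Rooms    | Walker
Hollow Hills   | Hall  


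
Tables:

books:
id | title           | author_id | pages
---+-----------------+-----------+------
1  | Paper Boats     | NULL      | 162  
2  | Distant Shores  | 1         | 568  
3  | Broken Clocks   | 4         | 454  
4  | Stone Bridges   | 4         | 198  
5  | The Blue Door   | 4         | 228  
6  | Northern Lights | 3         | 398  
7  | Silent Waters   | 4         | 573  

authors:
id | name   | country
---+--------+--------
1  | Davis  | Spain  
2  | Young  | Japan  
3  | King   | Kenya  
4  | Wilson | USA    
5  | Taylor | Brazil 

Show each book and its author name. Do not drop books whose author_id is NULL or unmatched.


LEFT JOIN keeps every row from books (the left table); where author_id has no match in authors, the author columns become NULL. Walk through each book:
  - book 1 (Paper Boats): author_id=NULL, no match -> kept with NULL
  - book 2 (Distant Shores): author_id=1 -> matches Davis
  - book 3 (Broken Clocks): author_id=4 -> matches Wilson
  - book 4 (Stone Bridges): author_id=4 -> matches Wilson
  - book 5 (The Blue Door): author_id=4 -> matches Wilson
  - book 6 (Northern Lights): author_id=3 -> matches King
  - book 7 (Silent Waters): author_id=4 -> matches Wilson
All 7 rows appear; 1 has NULL author.

SQL:
SELECT a.title, b.name AS author
FROM books a
LEFT JOIN authors b ON a.author_id = b.id

Result:
title           | author
----------------+-------
Paper Boats     | NULL  
Distant Shores  | Davis 
Broken Clocks   | Wilson
Stone Bridges   | Wilson
The Blue Door   | Wilson
Northern Lights | King  
Silent Waters   | Wilson


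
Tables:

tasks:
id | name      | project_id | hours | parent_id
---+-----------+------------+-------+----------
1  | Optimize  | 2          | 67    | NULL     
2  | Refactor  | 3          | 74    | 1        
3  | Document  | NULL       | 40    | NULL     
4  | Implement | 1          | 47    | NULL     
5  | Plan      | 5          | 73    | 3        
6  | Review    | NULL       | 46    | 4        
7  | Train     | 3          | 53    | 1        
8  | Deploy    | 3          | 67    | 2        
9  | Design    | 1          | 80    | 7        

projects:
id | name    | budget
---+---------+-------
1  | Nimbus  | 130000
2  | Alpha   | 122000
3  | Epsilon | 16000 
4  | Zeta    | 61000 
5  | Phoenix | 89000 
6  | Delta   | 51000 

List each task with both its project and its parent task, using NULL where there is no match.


Two LEFT JOINs from the same base table tasks: one to projects via project_id, one to tasks itself via parent_id. Both are LEFT so every task is preserved.
Match against projects:
  - task 1 (Optimize): project_id=2 -> matches Alpha
  - task 2 (Refactor): project_id=3 -> matches Epsilon
  - task 3 (Document): project_id=NULL, no match -> kept with NULL
  - task 4 (Implement): project_id=1 -> matches Nimbus
  - task 5 (Plan): project_id=5 -> matches Phoenix
  - task 6 (Review): project_id=NULL, no match -> kept with NULL
  - task 7 (Train): project_id=3 -> matches Epsilon
  - task 8 (Deploy): project_id=3 -> matches Epsilon
  - task 9 (Design): project_id=1 -> matches Nimbus
Match against tasks (self):
  - task 1 (Optimize): parent_id=NULL -> NULL
  - task 2 (Refactor): parent_id=1 -> Optimize
  - task 3 (Document): parent_id=NULL -> NULL
  - task 4 (Implement): parent_id=NULL -> NULL
  - task 5 (Plan): parent_id=3 -> Document
  - task 6 (Review): parent_id=4 -> Implement
  - task 7 (Train): parent_id=1 -> Optimize
  - task 8 (Deploy): parent_id=2 -> Refactor
  - task 9 (Design): parent_id=7 -> Train

SQL:
SELECT a.name, b.name AS project, c.name AS parent
FROM tasks a
LEFT JOIN projects b ON a.project_id = b.id
LEFT JOIN tasks c ON a.parent_id = c.id

Result:
name      | project | parent   
----------+---------+----------
Optimize  | Alpha   | NULL     
Refactor  | Epsilon | Optimize 
Document  | NULL    | NULL     
Implement | Nimbus  | NULL     
Plan      | Phoenix | Document 
Review    | NULL    | Implement
Train     | Epsilon | Optimize 
Deploy    | Epsilon | Refactor 
Design    | Nimbus  | Train    


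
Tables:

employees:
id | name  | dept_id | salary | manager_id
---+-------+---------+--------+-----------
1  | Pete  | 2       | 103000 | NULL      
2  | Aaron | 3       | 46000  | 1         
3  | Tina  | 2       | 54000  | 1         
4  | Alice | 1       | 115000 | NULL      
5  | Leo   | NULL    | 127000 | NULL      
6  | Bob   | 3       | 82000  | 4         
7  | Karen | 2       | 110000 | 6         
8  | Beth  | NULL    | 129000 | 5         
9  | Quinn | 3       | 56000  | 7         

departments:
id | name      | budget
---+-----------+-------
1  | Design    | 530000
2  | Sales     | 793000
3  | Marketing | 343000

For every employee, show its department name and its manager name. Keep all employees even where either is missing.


Two LEFT JOINs from the same base table employees: one to departments via dept_id, one to employees itself via manager_id. Both are LEFT so every employee is preserved.
Match against departments:
  - employee 1 (Pete): dept_id=2 -> matches Sales
  - employee 2 (Aaron): dept_id=3 -> matches Marketing
  - employee 3 (Tina): dept_id=2 -> matches Sales
  - employee 4 (Alice): dept_id=1 -> matches Design
  - employee 5 (Leo): dept_id=NULL, no match -> kept with NULL
  - employee 6 (Bob): dept_id=3 -> matches Marketing
  - employee 7 (Karen): dept_id=2 -> matches Sales
  - employee 8 (Beth): dept_id=NULL, no match -> kept with NULL
  - employee 9 (Quinn): dept_id=3 -> matches Marketing
Match against employees (self):
  - employee 1 (Pete): manager_id=NULL -> NULL
  - employee 2 (Aaron): manager_id=1 -> Pete
  - employee 3 (Tina): manager_id=1 -> Pete
  - employee 4 (Alice): manager_id=NULL -> NULL
  - employee 5 (Leo): manager_id=NULL -> NULL
  - employee 6 (Bob): manager_id=4 -> Alice
  - employee 7 (Karen): manager_id=6 -> Bob
  - employee 8 (Beth): manager_id=5 -> Leo
  - employee 9 (Quinn): manager_id=7 -> Karen

SQL:
SELECT a.name, b.name AS department, c.name AS manager
FROM employees a
LEFT JOIN departments b ON a.dept_id = b.id
LEFT JOIN employees c ON a.manager_id = c.id

Result:
name  | department | manager
------+------------+--------
Pete  | Sales      | NULL   
Aaron | Marketing  | Pete   
Tina  | Sales      | Pete   
Alice | Design     | NULL   
Leo   | NULL       | NULL   
Bob   | Marketing  | Alice  
Karen | Sales      | Bob    
Beth  | NULL       | Leo    
Quinn | Marketing  | Karen  


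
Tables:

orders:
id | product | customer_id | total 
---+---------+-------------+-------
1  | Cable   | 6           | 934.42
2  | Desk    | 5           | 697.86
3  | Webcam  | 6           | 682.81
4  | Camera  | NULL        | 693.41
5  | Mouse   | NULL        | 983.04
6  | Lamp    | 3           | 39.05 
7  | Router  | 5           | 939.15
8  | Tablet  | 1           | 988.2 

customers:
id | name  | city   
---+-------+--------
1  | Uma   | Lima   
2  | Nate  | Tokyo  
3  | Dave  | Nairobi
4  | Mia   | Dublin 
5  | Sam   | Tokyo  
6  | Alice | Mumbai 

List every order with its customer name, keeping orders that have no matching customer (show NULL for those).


LEFT JOIN keeps every row from orders (the left table); where customer_id has no match in customers, the customer columns become NULL. Walk through each order:
  - order 1 (Cable): customer_id=6 -> matches Alice
  - order 2 (Desk): customer_id=5 -> matches Sam
  - order 3 (Webcam): customer_id=6 -> matches Alice
  - order 4 (Camera): customer_id=NULL, no match -> kept with NULL
  - order 5 (Mouse): customer_id=NULL, no match -> kept with NULL
  - order 6 (Lamp): customer_id=3 -> matches Dave
  - order 7 (Router): customer_id=5 -> matches Sam
  - order 8 (Tablet): customer_id=1 -> matches Uma
All 8 rows appear; 2 have NULL customer.

SQL:
SELECT a.product, b.name AS customer
FROM orders a
LEFT JOIN customers b ON a.customer_id = b.id

Result:
product | customer
--------+---------
Cable   | Alice   
Desk    | Sam     
Webcam  | Alice   
Camera  | NULL    
Mouse   | NULL    
Lamp    | Dave    
Router  | Sam     
Tablet  | Uma     
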